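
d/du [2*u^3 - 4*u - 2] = 6*u^2 - 4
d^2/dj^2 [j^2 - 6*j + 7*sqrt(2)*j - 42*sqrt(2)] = 2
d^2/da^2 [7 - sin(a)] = sin(a)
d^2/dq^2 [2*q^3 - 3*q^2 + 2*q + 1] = 12*q - 6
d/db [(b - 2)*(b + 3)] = 2*b + 1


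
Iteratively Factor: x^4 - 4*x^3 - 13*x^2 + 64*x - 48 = (x - 1)*(x^3 - 3*x^2 - 16*x + 48) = (x - 4)*(x - 1)*(x^2 + x - 12) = (x - 4)*(x - 1)*(x + 4)*(x - 3)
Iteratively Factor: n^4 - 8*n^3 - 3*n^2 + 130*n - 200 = (n - 2)*(n^3 - 6*n^2 - 15*n + 100) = (n - 5)*(n - 2)*(n^2 - n - 20) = (n - 5)*(n - 2)*(n + 4)*(n - 5)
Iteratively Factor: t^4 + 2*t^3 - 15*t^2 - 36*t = (t + 3)*(t^3 - t^2 - 12*t) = t*(t + 3)*(t^2 - t - 12) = t*(t + 3)^2*(t - 4)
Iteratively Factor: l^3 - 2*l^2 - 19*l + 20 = (l + 4)*(l^2 - 6*l + 5) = (l - 5)*(l + 4)*(l - 1)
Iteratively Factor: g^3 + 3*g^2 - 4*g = (g)*(g^2 + 3*g - 4) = g*(g + 4)*(g - 1)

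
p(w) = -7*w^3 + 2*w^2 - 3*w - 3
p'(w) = -21*w^2 + 4*w - 3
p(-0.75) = 3.33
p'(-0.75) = -17.81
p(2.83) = -154.13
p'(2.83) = -159.87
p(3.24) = -229.81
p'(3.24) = -210.49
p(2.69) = -132.85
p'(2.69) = -144.20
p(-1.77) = 47.39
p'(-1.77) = -75.87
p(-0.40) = -1.03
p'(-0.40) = -7.96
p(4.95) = -817.86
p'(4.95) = -497.75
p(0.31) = -3.95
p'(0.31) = -3.78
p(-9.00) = 5289.00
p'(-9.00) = -1740.00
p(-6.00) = 1599.00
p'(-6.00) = -783.00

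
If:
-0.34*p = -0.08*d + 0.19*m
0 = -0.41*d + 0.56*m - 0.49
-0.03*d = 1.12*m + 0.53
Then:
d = -1.78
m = -0.43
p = -0.18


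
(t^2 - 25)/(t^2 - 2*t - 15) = (t + 5)/(t + 3)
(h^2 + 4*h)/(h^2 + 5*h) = (h + 4)/(h + 5)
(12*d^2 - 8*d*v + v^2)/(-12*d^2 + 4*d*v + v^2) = (-6*d + v)/(6*d + v)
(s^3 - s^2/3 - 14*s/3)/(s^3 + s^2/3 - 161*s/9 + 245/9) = 3*s*(s + 2)/(3*s^2 + 8*s - 35)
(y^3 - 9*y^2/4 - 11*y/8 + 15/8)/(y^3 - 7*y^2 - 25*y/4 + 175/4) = (4*y^2 + y - 3)/(2*(2*y^2 - 9*y - 35))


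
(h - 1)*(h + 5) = h^2 + 4*h - 5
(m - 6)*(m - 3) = m^2 - 9*m + 18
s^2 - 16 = (s - 4)*(s + 4)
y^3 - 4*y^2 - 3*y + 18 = (y - 3)^2*(y + 2)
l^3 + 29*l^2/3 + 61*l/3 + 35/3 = (l + 1)*(l + 5/3)*(l + 7)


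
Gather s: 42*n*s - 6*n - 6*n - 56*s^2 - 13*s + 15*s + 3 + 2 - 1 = -12*n - 56*s^2 + s*(42*n + 2) + 4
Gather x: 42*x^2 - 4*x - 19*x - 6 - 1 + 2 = 42*x^2 - 23*x - 5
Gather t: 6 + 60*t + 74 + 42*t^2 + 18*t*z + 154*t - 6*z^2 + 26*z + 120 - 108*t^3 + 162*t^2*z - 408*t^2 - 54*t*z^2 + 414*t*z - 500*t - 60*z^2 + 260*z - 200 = -108*t^3 + t^2*(162*z - 366) + t*(-54*z^2 + 432*z - 286) - 66*z^2 + 286*z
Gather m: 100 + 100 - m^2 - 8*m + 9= -m^2 - 8*m + 209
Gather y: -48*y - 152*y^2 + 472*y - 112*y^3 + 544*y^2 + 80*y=-112*y^3 + 392*y^2 + 504*y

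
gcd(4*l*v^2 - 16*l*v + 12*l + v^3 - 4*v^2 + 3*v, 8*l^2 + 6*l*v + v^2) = 4*l + v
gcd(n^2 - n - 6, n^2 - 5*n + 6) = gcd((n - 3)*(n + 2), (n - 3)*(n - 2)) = n - 3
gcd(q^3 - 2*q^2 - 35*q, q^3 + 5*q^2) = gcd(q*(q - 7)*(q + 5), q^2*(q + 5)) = q^2 + 5*q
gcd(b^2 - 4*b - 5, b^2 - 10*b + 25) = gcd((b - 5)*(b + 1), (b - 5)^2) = b - 5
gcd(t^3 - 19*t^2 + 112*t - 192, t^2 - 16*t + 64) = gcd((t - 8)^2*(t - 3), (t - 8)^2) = t^2 - 16*t + 64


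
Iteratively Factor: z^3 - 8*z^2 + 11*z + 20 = (z - 5)*(z^2 - 3*z - 4) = (z - 5)*(z - 4)*(z + 1)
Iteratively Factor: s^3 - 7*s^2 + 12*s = (s)*(s^2 - 7*s + 12) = s*(s - 3)*(s - 4)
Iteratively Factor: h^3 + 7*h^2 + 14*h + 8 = (h + 2)*(h^2 + 5*h + 4) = (h + 2)*(h + 4)*(h + 1)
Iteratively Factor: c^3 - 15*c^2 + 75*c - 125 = (c - 5)*(c^2 - 10*c + 25) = (c - 5)^2*(c - 5)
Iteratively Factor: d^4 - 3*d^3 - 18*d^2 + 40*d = (d + 4)*(d^3 - 7*d^2 + 10*d) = (d - 2)*(d + 4)*(d^2 - 5*d) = d*(d - 2)*(d + 4)*(d - 5)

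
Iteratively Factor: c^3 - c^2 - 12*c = (c)*(c^2 - c - 12) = c*(c - 4)*(c + 3)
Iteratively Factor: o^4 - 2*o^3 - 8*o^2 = (o + 2)*(o^3 - 4*o^2) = (o - 4)*(o + 2)*(o^2) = o*(o - 4)*(o + 2)*(o)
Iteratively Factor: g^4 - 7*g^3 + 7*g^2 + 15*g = (g + 1)*(g^3 - 8*g^2 + 15*g) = (g - 3)*(g + 1)*(g^2 - 5*g) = (g - 5)*(g - 3)*(g + 1)*(g)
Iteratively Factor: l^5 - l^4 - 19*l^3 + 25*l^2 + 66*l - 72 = (l - 1)*(l^4 - 19*l^2 + 6*l + 72) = (l - 1)*(l + 2)*(l^3 - 2*l^2 - 15*l + 36) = (l - 3)*(l - 1)*(l + 2)*(l^2 + l - 12) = (l - 3)^2*(l - 1)*(l + 2)*(l + 4)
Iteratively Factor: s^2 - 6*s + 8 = (s - 2)*(s - 4)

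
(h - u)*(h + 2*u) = h^2 + h*u - 2*u^2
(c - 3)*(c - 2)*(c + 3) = c^3 - 2*c^2 - 9*c + 18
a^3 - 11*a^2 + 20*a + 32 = (a - 8)*(a - 4)*(a + 1)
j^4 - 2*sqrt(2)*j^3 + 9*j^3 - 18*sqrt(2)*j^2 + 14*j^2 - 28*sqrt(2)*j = j*(j + 2)*(j + 7)*(j - 2*sqrt(2))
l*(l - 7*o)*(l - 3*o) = l^3 - 10*l^2*o + 21*l*o^2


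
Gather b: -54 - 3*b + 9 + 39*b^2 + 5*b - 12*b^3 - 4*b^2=-12*b^3 + 35*b^2 + 2*b - 45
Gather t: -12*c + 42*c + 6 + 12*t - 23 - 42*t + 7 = 30*c - 30*t - 10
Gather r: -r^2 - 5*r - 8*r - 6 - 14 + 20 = -r^2 - 13*r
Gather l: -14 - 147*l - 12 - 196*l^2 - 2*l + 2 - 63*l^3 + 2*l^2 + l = -63*l^3 - 194*l^2 - 148*l - 24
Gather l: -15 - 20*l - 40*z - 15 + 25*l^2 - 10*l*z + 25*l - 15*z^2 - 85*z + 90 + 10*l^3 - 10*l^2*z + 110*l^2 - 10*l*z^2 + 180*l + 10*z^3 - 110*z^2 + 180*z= 10*l^3 + l^2*(135 - 10*z) + l*(-10*z^2 - 10*z + 185) + 10*z^3 - 125*z^2 + 55*z + 60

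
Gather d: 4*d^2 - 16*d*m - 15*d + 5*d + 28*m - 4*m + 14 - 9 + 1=4*d^2 + d*(-16*m - 10) + 24*m + 6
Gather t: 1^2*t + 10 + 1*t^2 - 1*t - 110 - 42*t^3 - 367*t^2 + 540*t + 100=-42*t^3 - 366*t^2 + 540*t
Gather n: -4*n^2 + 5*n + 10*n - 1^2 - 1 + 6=-4*n^2 + 15*n + 4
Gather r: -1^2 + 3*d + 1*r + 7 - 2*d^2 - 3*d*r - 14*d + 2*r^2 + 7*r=-2*d^2 - 11*d + 2*r^2 + r*(8 - 3*d) + 6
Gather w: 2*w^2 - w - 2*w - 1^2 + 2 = 2*w^2 - 3*w + 1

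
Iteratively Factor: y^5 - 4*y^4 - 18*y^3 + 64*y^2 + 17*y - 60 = (y - 1)*(y^4 - 3*y^3 - 21*y^2 + 43*y + 60) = (y - 1)*(y + 1)*(y^3 - 4*y^2 - 17*y + 60) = (y - 3)*(y - 1)*(y + 1)*(y^2 - y - 20) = (y - 3)*(y - 1)*(y + 1)*(y + 4)*(y - 5)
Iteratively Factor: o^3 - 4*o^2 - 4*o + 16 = (o - 4)*(o^2 - 4) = (o - 4)*(o - 2)*(o + 2)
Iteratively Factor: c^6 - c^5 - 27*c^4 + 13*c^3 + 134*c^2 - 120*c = (c + 3)*(c^5 - 4*c^4 - 15*c^3 + 58*c^2 - 40*c) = (c - 1)*(c + 3)*(c^4 - 3*c^3 - 18*c^2 + 40*c) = (c - 5)*(c - 1)*(c + 3)*(c^3 + 2*c^2 - 8*c) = (c - 5)*(c - 2)*(c - 1)*(c + 3)*(c^2 + 4*c) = c*(c - 5)*(c - 2)*(c - 1)*(c + 3)*(c + 4)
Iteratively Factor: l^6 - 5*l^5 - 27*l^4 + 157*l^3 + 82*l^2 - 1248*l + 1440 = (l - 5)*(l^5 - 27*l^3 + 22*l^2 + 192*l - 288) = (l - 5)*(l + 4)*(l^4 - 4*l^3 - 11*l^2 + 66*l - 72) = (l - 5)*(l - 2)*(l + 4)*(l^3 - 2*l^2 - 15*l + 36) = (l - 5)*(l - 2)*(l + 4)^2*(l^2 - 6*l + 9) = (l - 5)*(l - 3)*(l - 2)*(l + 4)^2*(l - 3)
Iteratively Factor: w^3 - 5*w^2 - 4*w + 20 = (w + 2)*(w^2 - 7*w + 10) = (w - 2)*(w + 2)*(w - 5)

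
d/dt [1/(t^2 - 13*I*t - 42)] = (-2*t + 13*I)/(-t^2 + 13*I*t + 42)^2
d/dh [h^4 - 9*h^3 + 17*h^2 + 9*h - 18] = 4*h^3 - 27*h^2 + 34*h + 9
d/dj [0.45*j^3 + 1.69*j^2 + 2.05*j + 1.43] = 1.35*j^2 + 3.38*j + 2.05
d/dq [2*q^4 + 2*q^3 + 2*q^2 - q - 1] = 8*q^3 + 6*q^2 + 4*q - 1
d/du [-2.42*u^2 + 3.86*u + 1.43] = 3.86 - 4.84*u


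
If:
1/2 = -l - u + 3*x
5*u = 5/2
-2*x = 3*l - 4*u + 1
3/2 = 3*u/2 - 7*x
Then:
No Solution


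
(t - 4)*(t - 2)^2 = t^3 - 8*t^2 + 20*t - 16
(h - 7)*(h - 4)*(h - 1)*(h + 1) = h^4 - 11*h^3 + 27*h^2 + 11*h - 28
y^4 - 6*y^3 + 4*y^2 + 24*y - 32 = (y - 4)*(y - 2)^2*(y + 2)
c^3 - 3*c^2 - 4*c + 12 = (c - 3)*(c - 2)*(c + 2)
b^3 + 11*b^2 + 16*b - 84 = (b - 2)*(b + 6)*(b + 7)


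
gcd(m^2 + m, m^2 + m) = m^2 + m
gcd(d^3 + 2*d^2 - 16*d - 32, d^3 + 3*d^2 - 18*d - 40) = d^2 - 2*d - 8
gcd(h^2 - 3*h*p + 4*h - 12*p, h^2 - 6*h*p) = 1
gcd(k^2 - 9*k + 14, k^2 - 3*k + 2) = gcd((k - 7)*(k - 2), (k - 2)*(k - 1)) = k - 2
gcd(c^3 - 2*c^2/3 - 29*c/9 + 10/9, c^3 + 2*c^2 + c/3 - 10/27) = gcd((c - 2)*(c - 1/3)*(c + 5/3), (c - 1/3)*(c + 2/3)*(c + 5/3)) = c^2 + 4*c/3 - 5/9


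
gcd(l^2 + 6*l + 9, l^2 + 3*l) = l + 3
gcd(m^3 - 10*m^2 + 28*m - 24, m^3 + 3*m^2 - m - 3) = 1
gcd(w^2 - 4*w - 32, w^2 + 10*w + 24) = w + 4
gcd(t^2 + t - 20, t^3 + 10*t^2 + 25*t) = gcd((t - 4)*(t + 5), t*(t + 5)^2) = t + 5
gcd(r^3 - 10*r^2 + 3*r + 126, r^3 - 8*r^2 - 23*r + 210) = r^2 - 13*r + 42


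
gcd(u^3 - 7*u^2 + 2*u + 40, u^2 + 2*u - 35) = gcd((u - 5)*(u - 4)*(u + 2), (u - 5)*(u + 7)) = u - 5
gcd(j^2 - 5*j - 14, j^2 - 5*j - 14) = j^2 - 5*j - 14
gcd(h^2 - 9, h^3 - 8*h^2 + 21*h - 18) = h - 3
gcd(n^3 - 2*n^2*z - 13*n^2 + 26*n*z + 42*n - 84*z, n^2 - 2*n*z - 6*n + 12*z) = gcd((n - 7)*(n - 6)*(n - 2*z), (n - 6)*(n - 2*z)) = -n^2 + 2*n*z + 6*n - 12*z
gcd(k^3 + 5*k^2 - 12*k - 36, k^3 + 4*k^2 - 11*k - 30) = k^2 - k - 6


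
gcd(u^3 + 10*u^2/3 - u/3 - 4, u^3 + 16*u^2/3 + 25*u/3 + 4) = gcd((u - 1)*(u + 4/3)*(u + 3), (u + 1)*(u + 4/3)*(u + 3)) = u^2 + 13*u/3 + 4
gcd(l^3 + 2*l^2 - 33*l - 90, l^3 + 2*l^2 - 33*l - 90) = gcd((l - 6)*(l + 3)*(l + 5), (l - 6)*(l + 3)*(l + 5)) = l^3 + 2*l^2 - 33*l - 90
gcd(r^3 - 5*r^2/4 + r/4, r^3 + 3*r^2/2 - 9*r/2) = r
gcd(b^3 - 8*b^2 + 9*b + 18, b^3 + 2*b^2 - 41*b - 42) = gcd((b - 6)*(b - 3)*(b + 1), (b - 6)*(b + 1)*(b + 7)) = b^2 - 5*b - 6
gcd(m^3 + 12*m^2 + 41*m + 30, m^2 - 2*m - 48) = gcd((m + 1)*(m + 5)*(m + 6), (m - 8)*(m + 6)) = m + 6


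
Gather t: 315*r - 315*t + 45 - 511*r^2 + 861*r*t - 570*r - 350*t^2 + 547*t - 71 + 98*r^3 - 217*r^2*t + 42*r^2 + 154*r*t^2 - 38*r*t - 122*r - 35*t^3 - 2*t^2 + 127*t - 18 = 98*r^3 - 469*r^2 - 377*r - 35*t^3 + t^2*(154*r - 352) + t*(-217*r^2 + 823*r + 359) - 44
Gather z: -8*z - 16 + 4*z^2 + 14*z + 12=4*z^2 + 6*z - 4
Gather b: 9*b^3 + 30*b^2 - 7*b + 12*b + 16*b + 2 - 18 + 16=9*b^3 + 30*b^2 + 21*b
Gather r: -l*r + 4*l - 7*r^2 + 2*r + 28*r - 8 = 4*l - 7*r^2 + r*(30 - l) - 8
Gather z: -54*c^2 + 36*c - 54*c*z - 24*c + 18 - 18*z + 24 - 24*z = -54*c^2 + 12*c + z*(-54*c - 42) + 42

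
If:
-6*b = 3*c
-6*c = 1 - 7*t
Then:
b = 1/12 - 7*t/12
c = 7*t/6 - 1/6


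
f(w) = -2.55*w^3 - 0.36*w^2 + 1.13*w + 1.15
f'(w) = -7.65*w^2 - 0.72*w + 1.13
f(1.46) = -5.90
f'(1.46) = -16.23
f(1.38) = -4.68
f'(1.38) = -14.43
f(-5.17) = 338.07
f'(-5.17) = -199.62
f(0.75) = 0.72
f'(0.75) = -3.71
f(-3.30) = 85.14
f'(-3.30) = -79.80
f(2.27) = -27.97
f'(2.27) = -39.92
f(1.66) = -9.63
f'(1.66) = -21.15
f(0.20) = 1.34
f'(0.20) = 0.68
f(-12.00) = 4342.15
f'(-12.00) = -1091.83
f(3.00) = -67.55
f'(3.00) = -69.88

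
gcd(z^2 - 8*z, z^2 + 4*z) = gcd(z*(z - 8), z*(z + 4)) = z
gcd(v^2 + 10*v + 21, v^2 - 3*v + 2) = 1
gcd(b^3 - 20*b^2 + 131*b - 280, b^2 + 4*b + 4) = 1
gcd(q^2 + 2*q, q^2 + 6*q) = q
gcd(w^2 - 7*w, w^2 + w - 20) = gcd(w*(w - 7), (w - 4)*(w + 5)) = 1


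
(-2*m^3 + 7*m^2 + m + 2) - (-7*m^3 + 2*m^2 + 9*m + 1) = 5*m^3 + 5*m^2 - 8*m + 1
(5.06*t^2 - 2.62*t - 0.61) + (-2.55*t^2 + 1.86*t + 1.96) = 2.51*t^2 - 0.76*t + 1.35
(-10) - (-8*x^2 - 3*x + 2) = 8*x^2 + 3*x - 12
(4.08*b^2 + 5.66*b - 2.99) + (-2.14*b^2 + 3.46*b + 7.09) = 1.94*b^2 + 9.12*b + 4.1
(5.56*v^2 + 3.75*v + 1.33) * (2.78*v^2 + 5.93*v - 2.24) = 15.4568*v^4 + 43.3958*v^3 + 13.4805*v^2 - 0.513100000000001*v - 2.9792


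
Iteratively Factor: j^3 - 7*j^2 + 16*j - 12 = (j - 2)*(j^2 - 5*j + 6) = (j - 3)*(j - 2)*(j - 2)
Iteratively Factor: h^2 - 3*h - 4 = (h - 4)*(h + 1)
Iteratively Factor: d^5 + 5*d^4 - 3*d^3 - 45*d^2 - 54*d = (d)*(d^4 + 5*d^3 - 3*d^2 - 45*d - 54) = d*(d + 3)*(d^3 + 2*d^2 - 9*d - 18) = d*(d + 2)*(d + 3)*(d^2 - 9) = d*(d - 3)*(d + 2)*(d + 3)*(d + 3)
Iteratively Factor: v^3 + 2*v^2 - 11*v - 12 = (v - 3)*(v^2 + 5*v + 4) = (v - 3)*(v + 1)*(v + 4)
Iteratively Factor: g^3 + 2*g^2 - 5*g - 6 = (g - 2)*(g^2 + 4*g + 3) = (g - 2)*(g + 1)*(g + 3)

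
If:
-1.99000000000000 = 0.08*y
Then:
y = -24.88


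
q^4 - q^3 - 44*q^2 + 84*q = q*(q - 6)*(q - 2)*(q + 7)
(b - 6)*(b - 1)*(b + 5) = b^3 - 2*b^2 - 29*b + 30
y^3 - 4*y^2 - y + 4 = (y - 4)*(y - 1)*(y + 1)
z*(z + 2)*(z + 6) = z^3 + 8*z^2 + 12*z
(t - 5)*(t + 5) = t^2 - 25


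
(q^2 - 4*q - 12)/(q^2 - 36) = (q + 2)/(q + 6)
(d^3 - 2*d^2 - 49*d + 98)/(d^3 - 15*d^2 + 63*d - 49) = (d^2 + 5*d - 14)/(d^2 - 8*d + 7)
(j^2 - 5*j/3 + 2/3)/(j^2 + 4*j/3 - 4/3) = (j - 1)/(j + 2)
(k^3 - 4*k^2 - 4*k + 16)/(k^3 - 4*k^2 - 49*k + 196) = (k^2 - 4)/(k^2 - 49)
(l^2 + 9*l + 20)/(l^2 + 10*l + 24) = (l + 5)/(l + 6)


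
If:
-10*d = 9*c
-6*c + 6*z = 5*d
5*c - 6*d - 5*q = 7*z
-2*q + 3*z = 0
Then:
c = 0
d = 0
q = 0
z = 0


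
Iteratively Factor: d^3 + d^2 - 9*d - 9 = (d - 3)*(d^2 + 4*d + 3) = (d - 3)*(d + 1)*(d + 3)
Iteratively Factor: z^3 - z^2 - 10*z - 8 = (z + 1)*(z^2 - 2*z - 8) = (z - 4)*(z + 1)*(z + 2)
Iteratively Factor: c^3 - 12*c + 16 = (c + 4)*(c^2 - 4*c + 4) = (c - 2)*(c + 4)*(c - 2)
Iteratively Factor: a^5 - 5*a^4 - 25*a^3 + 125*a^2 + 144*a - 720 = (a - 4)*(a^4 - a^3 - 29*a^2 + 9*a + 180) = (a - 4)*(a - 3)*(a^3 + 2*a^2 - 23*a - 60) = (a - 4)*(a - 3)*(a + 4)*(a^2 - 2*a - 15) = (a - 5)*(a - 4)*(a - 3)*(a + 4)*(a + 3)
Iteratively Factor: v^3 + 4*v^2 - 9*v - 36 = (v - 3)*(v^2 + 7*v + 12) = (v - 3)*(v + 4)*(v + 3)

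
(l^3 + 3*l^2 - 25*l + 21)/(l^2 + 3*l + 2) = (l^3 + 3*l^2 - 25*l + 21)/(l^2 + 3*l + 2)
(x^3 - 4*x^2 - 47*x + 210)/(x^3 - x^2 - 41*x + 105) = (x - 6)/(x - 3)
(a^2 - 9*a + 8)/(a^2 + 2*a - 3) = (a - 8)/(a + 3)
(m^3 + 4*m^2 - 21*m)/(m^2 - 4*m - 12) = m*(-m^2 - 4*m + 21)/(-m^2 + 4*m + 12)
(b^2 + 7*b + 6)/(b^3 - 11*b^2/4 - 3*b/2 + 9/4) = 4*(b + 6)/(4*b^2 - 15*b + 9)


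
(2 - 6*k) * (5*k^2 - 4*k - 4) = -30*k^3 + 34*k^2 + 16*k - 8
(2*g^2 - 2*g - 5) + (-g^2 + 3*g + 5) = g^2 + g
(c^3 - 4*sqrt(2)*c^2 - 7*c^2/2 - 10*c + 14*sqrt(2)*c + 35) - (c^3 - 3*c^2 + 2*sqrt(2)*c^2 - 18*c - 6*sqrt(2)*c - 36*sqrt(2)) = -6*sqrt(2)*c^2 - c^2/2 + 8*c + 20*sqrt(2)*c + 35 + 36*sqrt(2)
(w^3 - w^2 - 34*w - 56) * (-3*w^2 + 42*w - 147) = -3*w^5 + 45*w^4 - 87*w^3 - 1113*w^2 + 2646*w + 8232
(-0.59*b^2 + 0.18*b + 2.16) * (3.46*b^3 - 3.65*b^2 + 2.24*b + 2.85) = -2.0414*b^5 + 2.7763*b^4 + 5.495*b^3 - 9.1623*b^2 + 5.3514*b + 6.156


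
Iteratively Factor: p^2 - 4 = (p - 2)*(p + 2)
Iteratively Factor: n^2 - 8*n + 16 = (n - 4)*(n - 4)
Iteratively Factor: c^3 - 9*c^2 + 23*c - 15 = (c - 3)*(c^2 - 6*c + 5) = (c - 3)*(c - 1)*(c - 5)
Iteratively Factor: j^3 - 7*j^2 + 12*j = (j - 3)*(j^2 - 4*j) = j*(j - 3)*(j - 4)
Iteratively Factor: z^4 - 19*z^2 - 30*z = (z + 3)*(z^3 - 3*z^2 - 10*z) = (z - 5)*(z + 3)*(z^2 + 2*z) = (z - 5)*(z + 2)*(z + 3)*(z)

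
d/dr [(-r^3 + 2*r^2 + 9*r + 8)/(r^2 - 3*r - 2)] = (-r^4 + 6*r^3 - 9*r^2 - 24*r + 6)/(r^4 - 6*r^3 + 5*r^2 + 12*r + 4)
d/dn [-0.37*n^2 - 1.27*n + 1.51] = -0.74*n - 1.27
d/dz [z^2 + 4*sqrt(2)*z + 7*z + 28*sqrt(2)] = 2*z + 4*sqrt(2) + 7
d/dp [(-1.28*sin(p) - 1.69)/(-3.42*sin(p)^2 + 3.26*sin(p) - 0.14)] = (-4.3776*sin(p)^2 - 11.5596*sin(p) + 5.6886)*cos(p)/(11.6964*sin(p)^4 - 22.2984*sin(p)^3 + 11.5852*sin(p)^2 - 0.9128*sin(p) + 0.0196)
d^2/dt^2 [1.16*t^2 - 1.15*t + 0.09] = 2.32000000000000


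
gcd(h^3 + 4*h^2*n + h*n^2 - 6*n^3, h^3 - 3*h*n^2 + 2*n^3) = h^2 + h*n - 2*n^2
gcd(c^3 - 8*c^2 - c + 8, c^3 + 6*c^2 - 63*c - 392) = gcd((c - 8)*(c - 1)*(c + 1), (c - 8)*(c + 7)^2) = c - 8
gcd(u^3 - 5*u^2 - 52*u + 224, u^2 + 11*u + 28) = u + 7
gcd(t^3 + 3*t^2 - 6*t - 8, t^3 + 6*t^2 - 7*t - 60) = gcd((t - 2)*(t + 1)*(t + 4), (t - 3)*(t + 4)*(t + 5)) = t + 4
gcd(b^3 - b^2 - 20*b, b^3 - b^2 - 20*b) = b^3 - b^2 - 20*b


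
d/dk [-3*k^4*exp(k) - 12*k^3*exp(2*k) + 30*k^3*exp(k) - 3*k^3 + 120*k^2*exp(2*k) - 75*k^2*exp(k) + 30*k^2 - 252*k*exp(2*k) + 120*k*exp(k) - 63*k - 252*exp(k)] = -3*k^4*exp(k) - 24*k^3*exp(2*k) + 18*k^3*exp(k) + 204*k^2*exp(2*k) + 15*k^2*exp(k) - 9*k^2 - 264*k*exp(2*k) - 30*k*exp(k) + 60*k - 252*exp(2*k) - 132*exp(k) - 63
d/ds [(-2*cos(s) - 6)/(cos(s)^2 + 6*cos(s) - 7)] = 2*(sin(s)^2 - 6*cos(s) - 26)*sin(s)/(cos(s)^2 + 6*cos(s) - 7)^2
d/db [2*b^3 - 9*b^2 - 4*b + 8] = 6*b^2 - 18*b - 4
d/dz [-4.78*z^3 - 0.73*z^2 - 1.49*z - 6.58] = -14.34*z^2 - 1.46*z - 1.49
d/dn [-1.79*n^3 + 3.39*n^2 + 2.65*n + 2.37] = -5.37*n^2 + 6.78*n + 2.65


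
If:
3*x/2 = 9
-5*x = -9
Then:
No Solution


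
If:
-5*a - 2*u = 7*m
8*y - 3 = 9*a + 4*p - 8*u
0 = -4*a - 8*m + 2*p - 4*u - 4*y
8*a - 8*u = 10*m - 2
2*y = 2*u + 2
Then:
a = 11/71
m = -25/71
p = 304/71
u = 60/71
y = 131/71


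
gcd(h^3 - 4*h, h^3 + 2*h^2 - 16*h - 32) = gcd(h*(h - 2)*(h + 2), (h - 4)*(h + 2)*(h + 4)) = h + 2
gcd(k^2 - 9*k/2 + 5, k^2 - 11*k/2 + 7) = k - 2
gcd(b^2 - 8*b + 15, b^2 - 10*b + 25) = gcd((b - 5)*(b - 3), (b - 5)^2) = b - 5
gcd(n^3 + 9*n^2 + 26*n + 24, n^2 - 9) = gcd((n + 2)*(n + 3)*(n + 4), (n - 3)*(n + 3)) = n + 3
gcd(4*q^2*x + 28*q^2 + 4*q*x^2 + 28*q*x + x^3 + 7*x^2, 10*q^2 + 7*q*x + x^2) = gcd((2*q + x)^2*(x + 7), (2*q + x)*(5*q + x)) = 2*q + x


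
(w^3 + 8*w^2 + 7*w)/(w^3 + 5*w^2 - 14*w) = (w + 1)/(w - 2)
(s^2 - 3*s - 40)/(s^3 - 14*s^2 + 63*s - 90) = (s^2 - 3*s - 40)/(s^3 - 14*s^2 + 63*s - 90)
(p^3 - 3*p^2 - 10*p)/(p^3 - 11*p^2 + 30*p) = (p + 2)/(p - 6)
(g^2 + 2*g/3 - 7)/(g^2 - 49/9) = 3*(g + 3)/(3*g + 7)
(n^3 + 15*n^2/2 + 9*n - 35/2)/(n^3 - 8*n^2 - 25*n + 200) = (2*n^2 + 5*n - 7)/(2*(n^2 - 13*n + 40))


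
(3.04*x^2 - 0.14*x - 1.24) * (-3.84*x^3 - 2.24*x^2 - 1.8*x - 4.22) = -11.6736*x^5 - 6.272*x^4 - 0.396800000000001*x^3 - 9.7992*x^2 + 2.8228*x + 5.2328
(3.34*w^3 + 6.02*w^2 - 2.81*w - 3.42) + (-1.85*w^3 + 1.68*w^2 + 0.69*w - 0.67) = 1.49*w^3 + 7.7*w^2 - 2.12*w - 4.09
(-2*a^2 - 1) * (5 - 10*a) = 20*a^3 - 10*a^2 + 10*a - 5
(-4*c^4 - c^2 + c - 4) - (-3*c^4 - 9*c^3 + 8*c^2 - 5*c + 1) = -c^4 + 9*c^3 - 9*c^2 + 6*c - 5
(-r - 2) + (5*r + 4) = 4*r + 2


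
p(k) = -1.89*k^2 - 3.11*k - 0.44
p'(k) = -3.78*k - 3.11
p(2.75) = -23.29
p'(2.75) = -13.50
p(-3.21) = -9.93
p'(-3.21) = 9.02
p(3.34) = -31.91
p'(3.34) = -15.74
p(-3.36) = -11.33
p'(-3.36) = 9.59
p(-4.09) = -19.34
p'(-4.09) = 12.35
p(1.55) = -9.80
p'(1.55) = -8.97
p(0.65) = -3.26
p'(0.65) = -5.57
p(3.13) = -28.69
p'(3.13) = -14.94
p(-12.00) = -235.28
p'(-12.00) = 42.25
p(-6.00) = -49.82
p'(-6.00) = 19.57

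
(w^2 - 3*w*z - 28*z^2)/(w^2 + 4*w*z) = (w - 7*z)/w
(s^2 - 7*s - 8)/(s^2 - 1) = (s - 8)/(s - 1)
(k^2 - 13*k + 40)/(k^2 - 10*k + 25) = (k - 8)/(k - 5)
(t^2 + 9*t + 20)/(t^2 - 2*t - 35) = (t + 4)/(t - 7)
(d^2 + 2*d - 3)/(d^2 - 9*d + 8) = (d + 3)/(d - 8)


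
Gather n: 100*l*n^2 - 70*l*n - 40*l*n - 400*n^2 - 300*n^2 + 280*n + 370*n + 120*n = n^2*(100*l - 700) + n*(770 - 110*l)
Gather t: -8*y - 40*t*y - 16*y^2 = -40*t*y - 16*y^2 - 8*y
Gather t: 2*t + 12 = 2*t + 12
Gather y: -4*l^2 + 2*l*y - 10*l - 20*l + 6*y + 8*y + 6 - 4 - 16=-4*l^2 - 30*l + y*(2*l + 14) - 14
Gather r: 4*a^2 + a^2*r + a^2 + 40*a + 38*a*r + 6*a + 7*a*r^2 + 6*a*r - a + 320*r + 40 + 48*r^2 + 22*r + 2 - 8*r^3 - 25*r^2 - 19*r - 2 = 5*a^2 + 45*a - 8*r^3 + r^2*(7*a + 23) + r*(a^2 + 44*a + 323) + 40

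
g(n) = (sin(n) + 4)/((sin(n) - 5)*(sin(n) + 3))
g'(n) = cos(n)/((sin(n) - 5)*(sin(n) + 3)) - (sin(n) + 4)*cos(n)/((sin(n) - 5)*(sin(n) + 3)^2) - (sin(n) + 4)*cos(n)/((sin(n) - 5)^2*(sin(n) + 3))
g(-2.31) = -0.25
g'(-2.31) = 0.01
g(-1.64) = -0.25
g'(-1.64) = 0.00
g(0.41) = -0.28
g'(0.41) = -0.04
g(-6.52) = -0.26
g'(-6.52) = -0.02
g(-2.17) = -0.25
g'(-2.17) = 0.00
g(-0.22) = -0.26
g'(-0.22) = -0.02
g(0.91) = -0.30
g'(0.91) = -0.03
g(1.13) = -0.31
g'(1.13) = -0.03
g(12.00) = -0.25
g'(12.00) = -0.01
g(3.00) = -0.27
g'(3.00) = 0.03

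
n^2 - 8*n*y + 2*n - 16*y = (n + 2)*(n - 8*y)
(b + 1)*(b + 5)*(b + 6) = b^3 + 12*b^2 + 41*b + 30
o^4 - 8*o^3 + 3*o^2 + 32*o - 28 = (o - 7)*(o - 2)*(o - 1)*(o + 2)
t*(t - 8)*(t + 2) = t^3 - 6*t^2 - 16*t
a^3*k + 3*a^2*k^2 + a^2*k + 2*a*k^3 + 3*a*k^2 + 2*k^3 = (a + k)*(a + 2*k)*(a*k + k)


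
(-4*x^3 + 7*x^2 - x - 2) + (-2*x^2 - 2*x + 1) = -4*x^3 + 5*x^2 - 3*x - 1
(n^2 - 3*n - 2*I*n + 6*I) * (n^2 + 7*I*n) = n^4 - 3*n^3 + 5*I*n^3 + 14*n^2 - 15*I*n^2 - 42*n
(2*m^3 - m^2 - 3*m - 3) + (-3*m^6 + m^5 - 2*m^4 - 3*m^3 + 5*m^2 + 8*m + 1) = -3*m^6 + m^5 - 2*m^4 - m^3 + 4*m^2 + 5*m - 2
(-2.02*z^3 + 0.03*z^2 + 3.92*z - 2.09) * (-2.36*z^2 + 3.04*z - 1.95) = 4.7672*z^5 - 6.2116*z^4 - 5.221*z^3 + 16.7907*z^2 - 13.9976*z + 4.0755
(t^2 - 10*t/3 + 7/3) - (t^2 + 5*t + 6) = -25*t/3 - 11/3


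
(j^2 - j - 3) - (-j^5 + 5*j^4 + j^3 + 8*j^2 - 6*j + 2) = j^5 - 5*j^4 - j^3 - 7*j^2 + 5*j - 5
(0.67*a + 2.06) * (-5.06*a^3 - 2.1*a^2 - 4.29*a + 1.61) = -3.3902*a^4 - 11.8306*a^3 - 7.2003*a^2 - 7.7587*a + 3.3166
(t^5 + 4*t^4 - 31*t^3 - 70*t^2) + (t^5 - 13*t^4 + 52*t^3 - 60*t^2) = 2*t^5 - 9*t^4 + 21*t^3 - 130*t^2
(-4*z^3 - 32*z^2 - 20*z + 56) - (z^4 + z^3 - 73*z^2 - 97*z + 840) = -z^4 - 5*z^3 + 41*z^2 + 77*z - 784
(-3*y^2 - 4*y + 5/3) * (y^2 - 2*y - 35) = -3*y^4 + 2*y^3 + 344*y^2/3 + 410*y/3 - 175/3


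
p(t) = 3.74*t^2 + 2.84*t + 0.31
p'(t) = 7.48*t + 2.84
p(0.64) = 3.66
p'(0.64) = 7.63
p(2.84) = 38.54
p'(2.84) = 24.08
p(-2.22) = 12.44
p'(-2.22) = -13.77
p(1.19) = 8.99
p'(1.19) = 11.74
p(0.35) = 1.76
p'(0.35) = 5.46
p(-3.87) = 45.33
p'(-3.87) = -26.11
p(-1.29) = 2.87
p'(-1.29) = -6.81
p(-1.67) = 6.00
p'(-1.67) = -9.65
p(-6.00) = 117.91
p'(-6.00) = -42.04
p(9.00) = 328.81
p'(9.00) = 70.16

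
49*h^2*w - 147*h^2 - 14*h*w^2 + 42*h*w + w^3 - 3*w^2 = (-7*h + w)^2*(w - 3)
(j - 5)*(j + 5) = j^2 - 25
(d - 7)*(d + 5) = d^2 - 2*d - 35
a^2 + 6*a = a*(a + 6)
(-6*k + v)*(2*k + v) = -12*k^2 - 4*k*v + v^2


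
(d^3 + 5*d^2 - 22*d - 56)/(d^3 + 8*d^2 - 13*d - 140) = (d + 2)/(d + 5)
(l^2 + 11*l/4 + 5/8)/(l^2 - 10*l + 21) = (8*l^2 + 22*l + 5)/(8*(l^2 - 10*l + 21))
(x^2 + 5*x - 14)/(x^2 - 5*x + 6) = (x + 7)/(x - 3)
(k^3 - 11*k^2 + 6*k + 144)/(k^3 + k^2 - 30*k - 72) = (k - 8)/(k + 4)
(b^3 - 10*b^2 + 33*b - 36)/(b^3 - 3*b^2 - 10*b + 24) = (b^2 - 6*b + 9)/(b^2 + b - 6)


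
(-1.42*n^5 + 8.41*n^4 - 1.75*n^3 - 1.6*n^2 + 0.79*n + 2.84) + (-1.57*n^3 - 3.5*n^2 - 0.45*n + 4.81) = -1.42*n^5 + 8.41*n^4 - 3.32*n^3 - 5.1*n^2 + 0.34*n + 7.65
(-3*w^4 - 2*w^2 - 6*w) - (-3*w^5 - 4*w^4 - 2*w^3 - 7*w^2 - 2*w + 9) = 3*w^5 + w^4 + 2*w^3 + 5*w^2 - 4*w - 9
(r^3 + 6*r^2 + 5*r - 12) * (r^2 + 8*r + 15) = r^5 + 14*r^4 + 68*r^3 + 118*r^2 - 21*r - 180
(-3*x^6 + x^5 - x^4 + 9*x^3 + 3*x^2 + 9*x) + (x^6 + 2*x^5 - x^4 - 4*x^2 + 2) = -2*x^6 + 3*x^5 - 2*x^4 + 9*x^3 - x^2 + 9*x + 2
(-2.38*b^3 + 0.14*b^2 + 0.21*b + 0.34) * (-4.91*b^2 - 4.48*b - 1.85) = 11.6858*b^5 + 9.975*b^4 + 2.7447*b^3 - 2.8692*b^2 - 1.9117*b - 0.629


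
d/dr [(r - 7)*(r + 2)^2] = 3*(r - 4)*(r + 2)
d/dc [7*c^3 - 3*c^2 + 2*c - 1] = 21*c^2 - 6*c + 2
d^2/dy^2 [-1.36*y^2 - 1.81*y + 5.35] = -2.72000000000000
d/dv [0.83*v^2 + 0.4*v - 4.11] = 1.66*v + 0.4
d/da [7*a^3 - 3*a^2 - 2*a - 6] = 21*a^2 - 6*a - 2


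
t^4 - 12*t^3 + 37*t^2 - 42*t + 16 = (t - 8)*(t - 2)*(t - 1)^2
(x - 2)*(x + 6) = x^2 + 4*x - 12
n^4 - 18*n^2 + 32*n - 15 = (n - 3)*(n - 1)^2*(n + 5)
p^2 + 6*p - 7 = (p - 1)*(p + 7)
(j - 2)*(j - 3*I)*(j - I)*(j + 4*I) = j^4 - 2*j^3 + 13*j^2 - 26*j - 12*I*j + 24*I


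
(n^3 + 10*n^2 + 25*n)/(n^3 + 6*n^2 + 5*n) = (n + 5)/(n + 1)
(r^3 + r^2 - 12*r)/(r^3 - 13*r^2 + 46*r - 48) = r*(r + 4)/(r^2 - 10*r + 16)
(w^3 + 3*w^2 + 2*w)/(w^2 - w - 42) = w*(w^2 + 3*w + 2)/(w^2 - w - 42)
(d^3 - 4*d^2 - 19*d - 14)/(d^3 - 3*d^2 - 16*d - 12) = (d - 7)/(d - 6)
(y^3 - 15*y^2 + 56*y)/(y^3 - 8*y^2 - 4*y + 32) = y*(y - 7)/(y^2 - 4)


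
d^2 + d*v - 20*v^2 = (d - 4*v)*(d + 5*v)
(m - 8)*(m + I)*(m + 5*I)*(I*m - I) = I*m^4 - 6*m^3 - 9*I*m^3 + 54*m^2 + 3*I*m^2 - 48*m + 45*I*m - 40*I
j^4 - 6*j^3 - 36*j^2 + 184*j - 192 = (j - 8)*(j - 2)^2*(j + 6)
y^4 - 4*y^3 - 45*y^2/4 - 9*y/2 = y*(y - 6)*(y + 1/2)*(y + 3/2)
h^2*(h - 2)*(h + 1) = h^4 - h^3 - 2*h^2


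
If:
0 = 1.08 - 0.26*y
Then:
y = 4.15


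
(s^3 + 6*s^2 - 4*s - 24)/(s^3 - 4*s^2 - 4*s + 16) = (s + 6)/(s - 4)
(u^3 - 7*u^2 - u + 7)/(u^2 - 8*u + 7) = u + 1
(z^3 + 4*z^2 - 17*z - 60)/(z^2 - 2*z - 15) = (z^2 + z - 20)/(z - 5)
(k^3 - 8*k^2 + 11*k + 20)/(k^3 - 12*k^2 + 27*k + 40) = (k - 4)/(k - 8)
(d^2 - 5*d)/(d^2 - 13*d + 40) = d/(d - 8)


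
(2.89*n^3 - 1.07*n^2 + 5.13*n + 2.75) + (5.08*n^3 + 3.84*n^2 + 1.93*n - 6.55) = 7.97*n^3 + 2.77*n^2 + 7.06*n - 3.8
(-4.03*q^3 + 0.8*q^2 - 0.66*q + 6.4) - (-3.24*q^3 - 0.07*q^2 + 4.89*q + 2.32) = -0.79*q^3 + 0.87*q^2 - 5.55*q + 4.08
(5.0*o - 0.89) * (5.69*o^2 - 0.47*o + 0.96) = 28.45*o^3 - 7.4141*o^2 + 5.2183*o - 0.8544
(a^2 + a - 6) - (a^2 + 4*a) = -3*a - 6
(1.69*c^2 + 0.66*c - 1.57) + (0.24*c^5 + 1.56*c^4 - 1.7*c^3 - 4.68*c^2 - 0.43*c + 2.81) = 0.24*c^5 + 1.56*c^4 - 1.7*c^3 - 2.99*c^2 + 0.23*c + 1.24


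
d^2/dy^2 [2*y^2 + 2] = 4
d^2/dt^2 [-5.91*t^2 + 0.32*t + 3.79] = -11.8200000000000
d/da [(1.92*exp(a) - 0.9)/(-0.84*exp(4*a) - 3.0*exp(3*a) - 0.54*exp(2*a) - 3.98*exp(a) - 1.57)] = (4.8384*exp(4*a) + 8.496*exp(3*a) - 7.0632*exp(2*a) - 0.972*exp(a) - 6.5964)*exp(a)/(0.7056*exp(8*a) + 5.04*exp(7*a) + 9.9072*exp(6*a) + 9.9264*exp(5*a) + 26.8092*exp(4*a) + 13.7184*exp(3*a) + 17.536*exp(2*a) + 12.4972*exp(a) + 2.4649)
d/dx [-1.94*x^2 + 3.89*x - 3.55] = 3.89 - 3.88*x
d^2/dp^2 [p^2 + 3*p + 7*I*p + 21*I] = 2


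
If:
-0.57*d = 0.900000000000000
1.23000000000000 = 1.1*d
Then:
No Solution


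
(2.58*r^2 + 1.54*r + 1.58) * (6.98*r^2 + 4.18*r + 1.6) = 18.0084*r^4 + 21.5336*r^3 + 21.5936*r^2 + 9.0684*r + 2.528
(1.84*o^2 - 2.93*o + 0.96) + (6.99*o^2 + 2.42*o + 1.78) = 8.83*o^2 - 0.51*o + 2.74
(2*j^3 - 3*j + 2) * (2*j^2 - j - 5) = 4*j^5 - 2*j^4 - 16*j^3 + 7*j^2 + 13*j - 10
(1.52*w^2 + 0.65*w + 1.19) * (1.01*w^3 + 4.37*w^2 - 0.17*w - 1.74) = 1.5352*w^5 + 7.2989*w^4 + 3.784*w^3 + 2.445*w^2 - 1.3333*w - 2.0706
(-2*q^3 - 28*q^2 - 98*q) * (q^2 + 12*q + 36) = -2*q^5 - 52*q^4 - 506*q^3 - 2184*q^2 - 3528*q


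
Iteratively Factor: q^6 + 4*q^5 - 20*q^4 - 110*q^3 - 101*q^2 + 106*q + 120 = (q - 5)*(q^5 + 9*q^4 + 25*q^3 + 15*q^2 - 26*q - 24) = (q - 5)*(q + 2)*(q^4 + 7*q^3 + 11*q^2 - 7*q - 12) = (q - 5)*(q + 2)*(q + 3)*(q^3 + 4*q^2 - q - 4) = (q - 5)*(q + 1)*(q + 2)*(q + 3)*(q^2 + 3*q - 4) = (q - 5)*(q + 1)*(q + 2)*(q + 3)*(q + 4)*(q - 1)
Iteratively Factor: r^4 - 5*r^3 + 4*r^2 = (r)*(r^3 - 5*r^2 + 4*r) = r*(r - 1)*(r^2 - 4*r) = r^2*(r - 1)*(r - 4)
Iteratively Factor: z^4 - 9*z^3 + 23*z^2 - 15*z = (z - 1)*(z^3 - 8*z^2 + 15*z) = z*(z - 1)*(z^2 - 8*z + 15) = z*(z - 3)*(z - 1)*(z - 5)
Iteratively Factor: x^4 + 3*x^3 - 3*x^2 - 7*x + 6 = (x + 2)*(x^3 + x^2 - 5*x + 3) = (x - 1)*(x + 2)*(x^2 + 2*x - 3) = (x - 1)^2*(x + 2)*(x + 3)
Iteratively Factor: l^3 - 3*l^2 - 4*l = (l)*(l^2 - 3*l - 4) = l*(l - 4)*(l + 1)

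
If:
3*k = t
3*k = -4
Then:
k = -4/3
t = -4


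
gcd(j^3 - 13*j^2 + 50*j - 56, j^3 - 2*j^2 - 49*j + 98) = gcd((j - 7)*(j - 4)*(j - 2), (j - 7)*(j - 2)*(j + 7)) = j^2 - 9*j + 14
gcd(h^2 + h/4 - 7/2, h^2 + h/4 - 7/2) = h^2 + h/4 - 7/2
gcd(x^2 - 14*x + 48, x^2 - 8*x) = x - 8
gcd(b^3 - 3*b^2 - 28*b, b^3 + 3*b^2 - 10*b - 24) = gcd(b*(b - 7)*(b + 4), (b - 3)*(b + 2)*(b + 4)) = b + 4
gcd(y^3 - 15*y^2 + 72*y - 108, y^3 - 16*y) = 1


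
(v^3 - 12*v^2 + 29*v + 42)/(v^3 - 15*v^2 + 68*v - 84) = (v + 1)/(v - 2)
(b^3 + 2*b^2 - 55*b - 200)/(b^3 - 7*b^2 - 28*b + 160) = (b + 5)/(b - 4)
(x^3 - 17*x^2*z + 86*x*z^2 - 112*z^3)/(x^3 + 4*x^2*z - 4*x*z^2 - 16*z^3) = (x^2 - 15*x*z + 56*z^2)/(x^2 + 6*x*z + 8*z^2)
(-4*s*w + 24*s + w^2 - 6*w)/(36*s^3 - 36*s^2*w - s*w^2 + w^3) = (-4*s*w + 24*s + w^2 - 6*w)/(36*s^3 - 36*s^2*w - s*w^2 + w^3)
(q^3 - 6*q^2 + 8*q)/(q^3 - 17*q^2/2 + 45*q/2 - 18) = 2*q*(q - 2)/(2*q^2 - 9*q + 9)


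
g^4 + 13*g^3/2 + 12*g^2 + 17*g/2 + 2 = (g + 1/2)*(g + 1)^2*(g + 4)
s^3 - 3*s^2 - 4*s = s*(s - 4)*(s + 1)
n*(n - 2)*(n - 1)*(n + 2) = n^4 - n^3 - 4*n^2 + 4*n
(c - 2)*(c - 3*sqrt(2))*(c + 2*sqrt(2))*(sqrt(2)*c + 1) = sqrt(2)*c^4 - 2*sqrt(2)*c^3 - c^3 - 13*sqrt(2)*c^2 + 2*c^2 - 12*c + 26*sqrt(2)*c + 24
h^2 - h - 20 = (h - 5)*(h + 4)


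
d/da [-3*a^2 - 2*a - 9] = -6*a - 2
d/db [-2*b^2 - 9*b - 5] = -4*b - 9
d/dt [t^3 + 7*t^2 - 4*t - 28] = 3*t^2 + 14*t - 4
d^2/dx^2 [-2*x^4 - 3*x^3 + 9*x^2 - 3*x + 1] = -24*x^2 - 18*x + 18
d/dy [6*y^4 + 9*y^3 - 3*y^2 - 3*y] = 24*y^3 + 27*y^2 - 6*y - 3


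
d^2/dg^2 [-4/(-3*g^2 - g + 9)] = 8*(-9*g^2 - 3*g + (6*g + 1)^2 + 27)/(3*g^2 + g - 9)^3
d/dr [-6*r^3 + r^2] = 2*r*(1 - 9*r)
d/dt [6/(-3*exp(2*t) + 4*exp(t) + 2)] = (36*exp(t) - 24)*exp(t)/(-3*exp(2*t) + 4*exp(t) + 2)^2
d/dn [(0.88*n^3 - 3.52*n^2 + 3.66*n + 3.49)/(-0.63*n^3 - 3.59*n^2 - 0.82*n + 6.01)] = (-5.3768*n^4 + 3.1684*n^3 + 38.4883*n^2 - 17.2522*n + 24.8584)/(0.3969*n^6 + 4.5234*n^5 + 13.9213*n^4 - 1.685*n^3 - 42.4794*n^2 - 9.8564*n + 36.1201)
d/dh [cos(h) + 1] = -sin(h)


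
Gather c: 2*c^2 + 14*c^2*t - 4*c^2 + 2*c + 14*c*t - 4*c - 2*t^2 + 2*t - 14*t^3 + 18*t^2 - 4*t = c^2*(14*t - 2) + c*(14*t - 2) - 14*t^3 + 16*t^2 - 2*t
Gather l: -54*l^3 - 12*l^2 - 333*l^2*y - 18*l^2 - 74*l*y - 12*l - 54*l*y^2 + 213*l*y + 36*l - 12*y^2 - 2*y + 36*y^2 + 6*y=-54*l^3 + l^2*(-333*y - 30) + l*(-54*y^2 + 139*y + 24) + 24*y^2 + 4*y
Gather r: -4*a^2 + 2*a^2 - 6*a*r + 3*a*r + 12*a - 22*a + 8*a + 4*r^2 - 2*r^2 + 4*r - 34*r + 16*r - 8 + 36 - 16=-2*a^2 - 2*a + 2*r^2 + r*(-3*a - 14) + 12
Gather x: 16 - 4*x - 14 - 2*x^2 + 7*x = -2*x^2 + 3*x + 2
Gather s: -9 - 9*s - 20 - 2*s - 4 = -11*s - 33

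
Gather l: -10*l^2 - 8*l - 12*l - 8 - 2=-10*l^2 - 20*l - 10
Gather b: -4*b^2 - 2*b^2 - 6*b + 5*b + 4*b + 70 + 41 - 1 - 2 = -6*b^2 + 3*b + 108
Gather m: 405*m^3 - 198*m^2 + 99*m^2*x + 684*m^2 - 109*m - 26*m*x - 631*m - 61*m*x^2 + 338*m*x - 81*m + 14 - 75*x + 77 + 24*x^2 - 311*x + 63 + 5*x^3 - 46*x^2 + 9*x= 405*m^3 + m^2*(99*x + 486) + m*(-61*x^2 + 312*x - 821) + 5*x^3 - 22*x^2 - 377*x + 154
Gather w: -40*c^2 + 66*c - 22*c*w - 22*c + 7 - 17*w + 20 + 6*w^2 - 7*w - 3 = -40*c^2 + 44*c + 6*w^2 + w*(-22*c - 24) + 24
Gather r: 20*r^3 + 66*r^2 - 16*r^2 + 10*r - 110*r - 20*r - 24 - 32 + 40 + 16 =20*r^3 + 50*r^2 - 120*r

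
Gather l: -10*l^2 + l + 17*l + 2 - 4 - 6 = -10*l^2 + 18*l - 8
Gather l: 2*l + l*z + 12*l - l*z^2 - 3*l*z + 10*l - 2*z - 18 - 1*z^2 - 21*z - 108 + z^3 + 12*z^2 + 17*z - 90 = l*(-z^2 - 2*z + 24) + z^3 + 11*z^2 - 6*z - 216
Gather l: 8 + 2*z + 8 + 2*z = 4*z + 16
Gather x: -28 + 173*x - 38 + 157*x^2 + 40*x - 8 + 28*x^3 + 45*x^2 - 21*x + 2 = 28*x^3 + 202*x^2 + 192*x - 72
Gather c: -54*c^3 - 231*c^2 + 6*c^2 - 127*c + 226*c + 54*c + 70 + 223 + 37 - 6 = -54*c^3 - 225*c^2 + 153*c + 324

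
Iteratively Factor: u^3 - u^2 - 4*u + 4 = (u - 2)*(u^2 + u - 2) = (u - 2)*(u - 1)*(u + 2)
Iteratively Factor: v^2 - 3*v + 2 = (v - 1)*(v - 2)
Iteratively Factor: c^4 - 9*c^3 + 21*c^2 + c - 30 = (c - 5)*(c^3 - 4*c^2 + c + 6) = (c - 5)*(c + 1)*(c^2 - 5*c + 6) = (c - 5)*(c - 2)*(c + 1)*(c - 3)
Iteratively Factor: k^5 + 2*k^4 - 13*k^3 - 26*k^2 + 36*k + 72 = (k + 2)*(k^4 - 13*k^2 + 36) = (k - 2)*(k + 2)*(k^3 + 2*k^2 - 9*k - 18) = (k - 2)*(k + 2)*(k + 3)*(k^2 - k - 6) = (k - 3)*(k - 2)*(k + 2)*(k + 3)*(k + 2)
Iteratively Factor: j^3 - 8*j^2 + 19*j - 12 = (j - 4)*(j^2 - 4*j + 3) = (j - 4)*(j - 1)*(j - 3)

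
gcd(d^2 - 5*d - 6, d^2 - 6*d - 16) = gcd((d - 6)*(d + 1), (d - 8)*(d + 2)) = 1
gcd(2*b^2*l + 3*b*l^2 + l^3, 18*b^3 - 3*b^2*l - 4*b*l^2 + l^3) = 2*b + l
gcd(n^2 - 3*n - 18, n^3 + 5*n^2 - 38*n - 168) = n - 6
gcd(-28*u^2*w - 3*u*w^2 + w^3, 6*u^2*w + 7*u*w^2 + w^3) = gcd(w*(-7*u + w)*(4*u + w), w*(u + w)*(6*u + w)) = w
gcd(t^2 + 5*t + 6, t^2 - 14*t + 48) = 1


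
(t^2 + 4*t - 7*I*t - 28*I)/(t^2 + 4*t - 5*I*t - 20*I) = (t - 7*I)/(t - 5*I)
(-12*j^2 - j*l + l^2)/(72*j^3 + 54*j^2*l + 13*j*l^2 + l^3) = (-4*j + l)/(24*j^2 + 10*j*l + l^2)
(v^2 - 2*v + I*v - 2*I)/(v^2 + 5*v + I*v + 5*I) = (v - 2)/(v + 5)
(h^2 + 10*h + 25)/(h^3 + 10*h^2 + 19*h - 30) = (h + 5)/(h^2 + 5*h - 6)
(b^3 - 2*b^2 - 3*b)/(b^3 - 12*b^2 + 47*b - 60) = b*(b + 1)/(b^2 - 9*b + 20)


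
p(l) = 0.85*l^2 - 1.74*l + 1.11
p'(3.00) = 3.36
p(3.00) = 3.54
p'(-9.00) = -17.04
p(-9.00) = 85.62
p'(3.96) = 4.99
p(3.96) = 7.55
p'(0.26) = -1.30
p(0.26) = 0.72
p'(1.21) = 0.32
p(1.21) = 0.25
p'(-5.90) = -11.77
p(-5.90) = 40.96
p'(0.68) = -0.58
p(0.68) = 0.32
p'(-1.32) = -3.98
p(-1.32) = 4.89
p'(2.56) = 2.61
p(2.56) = 2.23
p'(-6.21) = -12.30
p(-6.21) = 44.69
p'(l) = 1.7*l - 1.74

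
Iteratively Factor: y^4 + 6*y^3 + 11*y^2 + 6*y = (y + 2)*(y^3 + 4*y^2 + 3*y) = (y + 1)*(y + 2)*(y^2 + 3*y) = (y + 1)*(y + 2)*(y + 3)*(y)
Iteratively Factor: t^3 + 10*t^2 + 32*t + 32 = (t + 4)*(t^2 + 6*t + 8) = (t + 4)^2*(t + 2)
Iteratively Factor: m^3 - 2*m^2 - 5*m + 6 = (m + 2)*(m^2 - 4*m + 3) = (m - 3)*(m + 2)*(m - 1)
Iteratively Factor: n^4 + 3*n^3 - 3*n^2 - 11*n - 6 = (n + 1)*(n^3 + 2*n^2 - 5*n - 6) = (n - 2)*(n + 1)*(n^2 + 4*n + 3) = (n - 2)*(n + 1)^2*(n + 3)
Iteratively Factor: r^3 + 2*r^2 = (r)*(r^2 + 2*r) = r^2*(r + 2)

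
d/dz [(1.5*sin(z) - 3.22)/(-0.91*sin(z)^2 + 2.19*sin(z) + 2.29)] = (1.365*sin(z)^2 - 5.8604*sin(z) + 10.4868)*cos(z)/(0.8281*sin(z)^4 - 3.9858*sin(z)^3 + 0.628299999999999*sin(z)^2 + 10.0302*sin(z) + 5.2441)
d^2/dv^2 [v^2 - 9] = 2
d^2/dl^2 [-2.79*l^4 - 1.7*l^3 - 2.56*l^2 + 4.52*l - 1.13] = -33.48*l^2 - 10.2*l - 5.12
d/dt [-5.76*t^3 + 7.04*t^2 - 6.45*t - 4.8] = -17.28*t^2 + 14.08*t - 6.45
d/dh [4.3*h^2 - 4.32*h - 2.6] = 8.6*h - 4.32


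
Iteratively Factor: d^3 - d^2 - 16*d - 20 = (d - 5)*(d^2 + 4*d + 4) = (d - 5)*(d + 2)*(d + 2)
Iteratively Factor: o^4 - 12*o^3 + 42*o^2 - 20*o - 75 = (o - 5)*(o^3 - 7*o^2 + 7*o + 15) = (o - 5)*(o - 3)*(o^2 - 4*o - 5) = (o - 5)^2*(o - 3)*(o + 1)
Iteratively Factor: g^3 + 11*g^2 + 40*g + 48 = (g + 3)*(g^2 + 8*g + 16) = (g + 3)*(g + 4)*(g + 4)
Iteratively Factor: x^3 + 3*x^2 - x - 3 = (x + 1)*(x^2 + 2*x - 3) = (x + 1)*(x + 3)*(x - 1)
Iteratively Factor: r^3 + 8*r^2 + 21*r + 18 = (r + 3)*(r^2 + 5*r + 6) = (r + 3)^2*(r + 2)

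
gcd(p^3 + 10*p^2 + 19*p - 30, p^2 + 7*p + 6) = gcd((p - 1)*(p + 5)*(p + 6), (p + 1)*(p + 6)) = p + 6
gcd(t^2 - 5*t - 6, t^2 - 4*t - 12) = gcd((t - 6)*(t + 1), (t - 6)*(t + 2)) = t - 6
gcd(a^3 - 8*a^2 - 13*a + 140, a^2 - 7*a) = a - 7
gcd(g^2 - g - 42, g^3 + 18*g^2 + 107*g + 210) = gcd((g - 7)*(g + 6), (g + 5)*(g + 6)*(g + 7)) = g + 6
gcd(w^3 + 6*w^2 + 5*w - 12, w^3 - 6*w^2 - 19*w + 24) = w^2 + 2*w - 3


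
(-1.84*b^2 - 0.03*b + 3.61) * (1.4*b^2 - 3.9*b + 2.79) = -2.576*b^4 + 7.134*b^3 + 0.037399999999999*b^2 - 14.1627*b + 10.0719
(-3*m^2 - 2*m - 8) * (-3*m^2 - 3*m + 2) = 9*m^4 + 15*m^3 + 24*m^2 + 20*m - 16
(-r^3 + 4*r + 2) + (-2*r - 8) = -r^3 + 2*r - 6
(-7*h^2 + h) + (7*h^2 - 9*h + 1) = 1 - 8*h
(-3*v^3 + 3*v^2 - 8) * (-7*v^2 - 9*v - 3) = 21*v^5 + 6*v^4 - 18*v^3 + 47*v^2 + 72*v + 24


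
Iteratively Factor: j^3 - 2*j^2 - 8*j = (j + 2)*(j^2 - 4*j) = (j - 4)*(j + 2)*(j)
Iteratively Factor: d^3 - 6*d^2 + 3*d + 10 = (d - 5)*(d^2 - d - 2) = (d - 5)*(d - 2)*(d + 1)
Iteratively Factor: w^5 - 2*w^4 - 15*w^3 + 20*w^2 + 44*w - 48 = (w - 1)*(w^4 - w^3 - 16*w^2 + 4*w + 48) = (w - 2)*(w - 1)*(w^3 + w^2 - 14*w - 24) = (w - 2)*(w - 1)*(w + 3)*(w^2 - 2*w - 8) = (w - 4)*(w - 2)*(w - 1)*(w + 3)*(w + 2)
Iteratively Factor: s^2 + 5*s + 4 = (s + 4)*(s + 1)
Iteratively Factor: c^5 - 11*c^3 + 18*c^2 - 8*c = (c - 1)*(c^4 + c^3 - 10*c^2 + 8*c) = c*(c - 1)*(c^3 + c^2 - 10*c + 8) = c*(c - 1)^2*(c^2 + 2*c - 8) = c*(c - 1)^2*(c + 4)*(c - 2)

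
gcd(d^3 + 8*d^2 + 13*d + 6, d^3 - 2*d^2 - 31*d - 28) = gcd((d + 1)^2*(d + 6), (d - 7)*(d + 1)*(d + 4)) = d + 1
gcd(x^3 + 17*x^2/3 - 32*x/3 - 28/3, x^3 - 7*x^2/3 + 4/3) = x^2 - 4*x/3 - 4/3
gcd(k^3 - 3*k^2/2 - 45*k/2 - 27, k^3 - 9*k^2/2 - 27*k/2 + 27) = k^2 - 3*k - 18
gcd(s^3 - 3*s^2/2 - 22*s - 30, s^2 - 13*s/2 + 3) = s - 6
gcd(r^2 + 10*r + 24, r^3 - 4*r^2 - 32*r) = r + 4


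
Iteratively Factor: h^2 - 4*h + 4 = (h - 2)*(h - 2)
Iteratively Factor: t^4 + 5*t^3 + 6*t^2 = (t + 3)*(t^3 + 2*t^2) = (t + 2)*(t + 3)*(t^2) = t*(t + 2)*(t + 3)*(t)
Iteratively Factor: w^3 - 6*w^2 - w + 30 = (w - 3)*(w^2 - 3*w - 10) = (w - 5)*(w - 3)*(w + 2)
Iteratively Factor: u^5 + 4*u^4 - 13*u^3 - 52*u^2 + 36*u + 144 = (u - 3)*(u^4 + 7*u^3 + 8*u^2 - 28*u - 48) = (u - 3)*(u + 3)*(u^3 + 4*u^2 - 4*u - 16) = (u - 3)*(u + 3)*(u + 4)*(u^2 - 4) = (u - 3)*(u - 2)*(u + 3)*(u + 4)*(u + 2)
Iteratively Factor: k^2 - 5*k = (k - 5)*(k)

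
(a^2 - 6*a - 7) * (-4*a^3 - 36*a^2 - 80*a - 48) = -4*a^5 - 12*a^4 + 164*a^3 + 684*a^2 + 848*a + 336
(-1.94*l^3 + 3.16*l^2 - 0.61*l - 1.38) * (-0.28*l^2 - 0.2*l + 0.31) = 0.5432*l^5 - 0.4968*l^4 - 1.0626*l^3 + 1.488*l^2 + 0.0869*l - 0.4278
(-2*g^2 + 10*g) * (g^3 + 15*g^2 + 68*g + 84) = -2*g^5 - 20*g^4 + 14*g^3 + 512*g^2 + 840*g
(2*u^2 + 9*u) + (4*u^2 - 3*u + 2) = 6*u^2 + 6*u + 2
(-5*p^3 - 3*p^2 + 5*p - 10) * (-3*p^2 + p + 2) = 15*p^5 + 4*p^4 - 28*p^3 + 29*p^2 - 20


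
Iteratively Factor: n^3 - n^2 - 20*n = (n + 4)*(n^2 - 5*n) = (n - 5)*(n + 4)*(n)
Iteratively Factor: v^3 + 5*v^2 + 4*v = (v + 4)*(v^2 + v) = (v + 1)*(v + 4)*(v)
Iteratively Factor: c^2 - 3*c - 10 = (c - 5)*(c + 2)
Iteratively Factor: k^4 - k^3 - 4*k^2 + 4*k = (k - 1)*(k^3 - 4*k) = k*(k - 1)*(k^2 - 4) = k*(k - 2)*(k - 1)*(k + 2)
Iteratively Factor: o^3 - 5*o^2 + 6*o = (o - 2)*(o^2 - 3*o) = o*(o - 2)*(o - 3)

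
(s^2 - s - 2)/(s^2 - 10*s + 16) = (s + 1)/(s - 8)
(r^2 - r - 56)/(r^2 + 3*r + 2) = (r^2 - r - 56)/(r^2 + 3*r + 2)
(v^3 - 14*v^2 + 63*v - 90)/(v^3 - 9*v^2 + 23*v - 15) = (v - 6)/(v - 1)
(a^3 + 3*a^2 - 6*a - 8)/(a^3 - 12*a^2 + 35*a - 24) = (a^3 + 3*a^2 - 6*a - 8)/(a^3 - 12*a^2 + 35*a - 24)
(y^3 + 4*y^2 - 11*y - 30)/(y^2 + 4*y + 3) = (y^3 + 4*y^2 - 11*y - 30)/(y^2 + 4*y + 3)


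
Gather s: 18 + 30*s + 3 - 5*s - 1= 25*s + 20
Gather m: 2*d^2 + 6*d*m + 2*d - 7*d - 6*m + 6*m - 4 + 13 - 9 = 2*d^2 + 6*d*m - 5*d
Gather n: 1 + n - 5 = n - 4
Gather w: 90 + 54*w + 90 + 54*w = 108*w + 180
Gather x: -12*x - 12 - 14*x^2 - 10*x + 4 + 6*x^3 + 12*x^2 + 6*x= 6*x^3 - 2*x^2 - 16*x - 8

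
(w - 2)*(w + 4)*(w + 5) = w^3 + 7*w^2 + 2*w - 40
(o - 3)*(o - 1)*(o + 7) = o^3 + 3*o^2 - 25*o + 21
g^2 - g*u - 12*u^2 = (g - 4*u)*(g + 3*u)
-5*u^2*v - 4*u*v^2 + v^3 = v*(-5*u + v)*(u + v)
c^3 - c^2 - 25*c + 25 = (c - 5)*(c - 1)*(c + 5)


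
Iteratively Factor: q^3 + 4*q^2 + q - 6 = (q - 1)*(q^2 + 5*q + 6) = (q - 1)*(q + 2)*(q + 3)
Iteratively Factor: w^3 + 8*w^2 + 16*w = (w + 4)*(w^2 + 4*w) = w*(w + 4)*(w + 4)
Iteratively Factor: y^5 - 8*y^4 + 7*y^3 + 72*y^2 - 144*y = (y)*(y^4 - 8*y^3 + 7*y^2 + 72*y - 144) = y*(y + 3)*(y^3 - 11*y^2 + 40*y - 48) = y*(y - 3)*(y + 3)*(y^2 - 8*y + 16) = y*(y - 4)*(y - 3)*(y + 3)*(y - 4)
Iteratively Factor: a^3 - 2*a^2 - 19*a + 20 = (a - 5)*(a^2 + 3*a - 4) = (a - 5)*(a + 4)*(a - 1)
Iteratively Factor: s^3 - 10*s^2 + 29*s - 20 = (s - 4)*(s^2 - 6*s + 5) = (s - 5)*(s - 4)*(s - 1)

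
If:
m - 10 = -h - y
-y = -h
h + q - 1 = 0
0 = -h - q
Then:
No Solution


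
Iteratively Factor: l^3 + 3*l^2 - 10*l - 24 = (l + 4)*(l^2 - l - 6) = (l - 3)*(l + 4)*(l + 2)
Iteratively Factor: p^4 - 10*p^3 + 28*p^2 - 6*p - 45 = (p - 3)*(p^3 - 7*p^2 + 7*p + 15) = (p - 3)^2*(p^2 - 4*p - 5) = (p - 3)^2*(p + 1)*(p - 5)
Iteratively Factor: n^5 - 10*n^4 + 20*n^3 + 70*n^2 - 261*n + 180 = (n - 3)*(n^4 - 7*n^3 - n^2 + 67*n - 60) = (n - 4)*(n - 3)*(n^3 - 3*n^2 - 13*n + 15) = (n - 4)*(n - 3)*(n + 3)*(n^2 - 6*n + 5) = (n - 4)*(n - 3)*(n - 1)*(n + 3)*(n - 5)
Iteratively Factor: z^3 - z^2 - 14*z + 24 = (z + 4)*(z^2 - 5*z + 6) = (z - 2)*(z + 4)*(z - 3)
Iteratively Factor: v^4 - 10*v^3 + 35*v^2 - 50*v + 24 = (v - 2)*(v^3 - 8*v^2 + 19*v - 12) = (v - 3)*(v - 2)*(v^2 - 5*v + 4) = (v - 4)*(v - 3)*(v - 2)*(v - 1)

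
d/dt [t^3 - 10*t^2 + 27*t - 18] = 3*t^2 - 20*t + 27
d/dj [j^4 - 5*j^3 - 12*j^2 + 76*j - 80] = 4*j^3 - 15*j^2 - 24*j + 76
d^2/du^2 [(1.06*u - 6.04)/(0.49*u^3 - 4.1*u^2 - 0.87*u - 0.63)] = (1.527036*u^5 - 30.179688*u^4 + 230.690716*u^3 - 589.818624*u^2 - 156.883248*u + 20.897316)/(0.117649*u^9 - 2.95323*u^8 + 24.084039*u^7 - 58.887809*u^6 - 35.167437*u^5 - 39.469356*u^4 - 13.55832*u^3 - 6.312411*u^2 - 1.035909*u - 0.250047)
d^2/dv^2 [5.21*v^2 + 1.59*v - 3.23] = 10.4200000000000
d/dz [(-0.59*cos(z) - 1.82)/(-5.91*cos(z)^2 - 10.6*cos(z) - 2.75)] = (3.4869*cos(z)^2 + 21.5124*cos(z) + 17.6695)*sin(z)/(34.9281*cos(z)^4 + 125.292*cos(z)^3 + 144.865*cos(z)^2 + 58.3*cos(z) + 7.5625)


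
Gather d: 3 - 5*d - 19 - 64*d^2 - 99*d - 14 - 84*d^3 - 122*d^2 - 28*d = -84*d^3 - 186*d^2 - 132*d - 30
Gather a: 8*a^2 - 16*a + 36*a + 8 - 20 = 8*a^2 + 20*a - 12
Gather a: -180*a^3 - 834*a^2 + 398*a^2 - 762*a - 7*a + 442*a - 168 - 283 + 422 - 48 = -180*a^3 - 436*a^2 - 327*a - 77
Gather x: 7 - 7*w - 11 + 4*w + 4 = -3*w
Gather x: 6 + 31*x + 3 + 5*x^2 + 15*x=5*x^2 + 46*x + 9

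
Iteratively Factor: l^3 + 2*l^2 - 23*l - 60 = (l - 5)*(l^2 + 7*l + 12) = (l - 5)*(l + 4)*(l + 3)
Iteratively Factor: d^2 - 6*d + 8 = (d - 4)*(d - 2)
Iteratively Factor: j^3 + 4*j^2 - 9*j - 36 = (j + 4)*(j^2 - 9) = (j + 3)*(j + 4)*(j - 3)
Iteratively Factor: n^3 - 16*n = (n)*(n^2 - 16) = n*(n + 4)*(n - 4)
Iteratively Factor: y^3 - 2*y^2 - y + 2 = (y - 2)*(y^2 - 1) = (y - 2)*(y - 1)*(y + 1)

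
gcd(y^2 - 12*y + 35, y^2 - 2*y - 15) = y - 5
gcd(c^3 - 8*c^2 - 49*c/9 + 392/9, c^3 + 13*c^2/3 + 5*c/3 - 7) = c + 7/3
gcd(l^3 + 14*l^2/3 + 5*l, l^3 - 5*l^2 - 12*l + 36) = l + 3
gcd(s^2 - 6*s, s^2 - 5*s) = s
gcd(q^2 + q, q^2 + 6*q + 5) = q + 1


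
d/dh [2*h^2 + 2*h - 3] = 4*h + 2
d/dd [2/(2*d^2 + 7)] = -8*d/(2*d^2 + 7)^2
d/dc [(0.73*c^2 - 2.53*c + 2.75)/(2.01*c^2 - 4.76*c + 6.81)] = (1.6105*c^2 - 1.1124*c - 4.1393)/(4.0401*c^4 - 19.1352*c^3 + 50.0338*c^2 - 64.8312*c + 46.3761)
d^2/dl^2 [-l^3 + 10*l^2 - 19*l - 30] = 20 - 6*l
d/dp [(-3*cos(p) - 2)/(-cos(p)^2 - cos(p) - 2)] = (-3*sin(p)^2 + 4*cos(p) - 1)*sin(p)/(cos(p)^2 + cos(p) + 2)^2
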